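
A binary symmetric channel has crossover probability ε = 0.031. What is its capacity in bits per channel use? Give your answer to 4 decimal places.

0.8006 bits

Binary symmetric channel: C = 1 − h₂(ε) where h₂ is the binary entropy function.
h₂(0.031) = −0.031·log₂0.031 − 0.969·log₂0.969 = 0.1994.
C = 1 − 0.1994 = 0.8006 bits per channel use.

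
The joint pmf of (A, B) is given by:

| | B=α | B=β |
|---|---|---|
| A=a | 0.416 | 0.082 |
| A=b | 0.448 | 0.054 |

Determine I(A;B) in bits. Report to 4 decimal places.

Marginals: p(A) = (0.4980, 0.5020), p(B) = (0.8640, 0.1360).
I(A;B) = Σ p(x,y)·log₂[p(x,y)/(p(x)p(y))].
  (a,α): 0.416·log₂(0.9668) = -0.02024
  (a,β): 0.082·log₂(1.2107) = 0.02262
  (b,α): 0.448·log₂(1.0329) = 0.02093
  (b,β): 0.054·log₂(0.7910) = -0.01827
Sum = 0.0050 bits.

0.0050 bits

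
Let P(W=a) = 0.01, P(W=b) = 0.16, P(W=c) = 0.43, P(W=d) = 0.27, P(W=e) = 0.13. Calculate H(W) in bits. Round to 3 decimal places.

H(W) = −Σ p·log₂ p.
  −(0.01)·log₂(0.01) = 0.0664
  −(0.16)·log₂(0.16) = 0.4230
  −(0.43)·log₂(0.43) = 0.5236
  −(0.27)·log₂(0.27) = 0.5100
  −(0.13)·log₂(0.13) = 0.3826
Sum: 0.0664 + 0.4230 + 0.5236 + 0.5100 + 0.3826 = 1.906 bits.

1.906 bits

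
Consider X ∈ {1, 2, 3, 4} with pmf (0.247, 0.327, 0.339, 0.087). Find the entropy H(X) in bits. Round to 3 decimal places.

1.861 bits

H(X) = −Σ p·log₂ p.
  −(0.247)·log₂(0.247) = 0.4983
  −(0.327)·log₂(0.327) = 0.5273
  −(0.339)·log₂(0.339) = 0.5291
  −(0.087)·log₂(0.087) = 0.3065
Sum: 0.4983 + 0.5273 + 0.5291 + 0.3065 = 1.861 bits.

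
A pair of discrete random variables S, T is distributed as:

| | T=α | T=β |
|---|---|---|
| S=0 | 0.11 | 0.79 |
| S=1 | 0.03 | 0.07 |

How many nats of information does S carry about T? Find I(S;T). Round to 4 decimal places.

0.0097 nats

Marginals: p(S) = (0.9000, 0.1000), p(T) = (0.1400, 0.8600).
I(S;T) = Σ p(x,y)·ln[p(x,y)/(p(x)p(y))].
  (0,α): 0.11·ln(0.8730) = -0.01494
  (0,β): 0.79·ln(1.0207) = 0.01616
  (1,α): 0.03·ln(2.1429) = 0.02286
  (1,β): 0.07·ln(0.8140) = -0.01441
Sum = 0.0097 nats.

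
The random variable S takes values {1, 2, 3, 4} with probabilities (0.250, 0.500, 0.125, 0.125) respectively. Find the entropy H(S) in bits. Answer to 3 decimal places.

H(S) = −Σ p·log₂ p.
  −(0.250)·log₂(0.250) = 0.5000
  −(0.500)·log₂(0.500) = 0.5000
  −(0.125)·log₂(0.125) = 0.3750
  −(0.125)·log₂(0.125) = 0.3750
Sum: 0.5000 + 0.5000 + 0.3750 + 0.3750 = 1.750 bits.

1.750 bits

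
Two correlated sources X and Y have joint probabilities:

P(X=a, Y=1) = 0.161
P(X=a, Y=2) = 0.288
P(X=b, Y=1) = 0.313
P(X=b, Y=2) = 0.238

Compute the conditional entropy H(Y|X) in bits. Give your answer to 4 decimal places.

0.9663 bits

Chain rule: H(Y|X) = H(X,Y) − H(X).
Marginals: p(X) = (0.4490, 0.5510), p(Y) = (0.4740, 0.5260).
H(X,Y) = 1.9588 bits; H(X) = 0.9925 bits.
H(Y|X) = 1.9588 − 0.9925 = 0.9663 bits.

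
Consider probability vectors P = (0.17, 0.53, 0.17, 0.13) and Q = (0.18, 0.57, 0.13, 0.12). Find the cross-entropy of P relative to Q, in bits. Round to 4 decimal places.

1.7484 bits

H(P,Q) = −Σ p·log₂ q.
  −0.17·log₂(0.18) = 0.42057
  −0.53·log₂(0.57) = 0.42981
  −0.17·log₂(0.13) = 0.50038
  −0.13·log₂(0.12) = 0.39766
H(P,Q) = 1.7484 bits.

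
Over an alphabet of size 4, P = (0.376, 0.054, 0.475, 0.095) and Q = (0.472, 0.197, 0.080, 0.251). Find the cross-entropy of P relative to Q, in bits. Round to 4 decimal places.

H(P,Q) = −Σ p·log₂ q.
  −0.376·log₂(0.472) = 0.40726
  −0.054·log₂(0.197) = 0.12656
  −0.475·log₂(0.080) = 1.73083
  −0.095·log₂(0.251) = 0.18945
H(P,Q) = 2.4541 bits.

2.4541 bits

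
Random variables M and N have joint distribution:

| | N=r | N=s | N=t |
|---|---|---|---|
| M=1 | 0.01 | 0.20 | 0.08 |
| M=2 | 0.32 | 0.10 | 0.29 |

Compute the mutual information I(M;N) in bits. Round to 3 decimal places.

0.250 bits

Marginals: p(M) = (0.2900, 0.7100), p(N) = (0.3300, 0.3000, 0.3700).
I(M;N) = Σ p(x,y)·log₂[p(x,y)/(p(x)p(y))].
  (1,r): 0.01·log₂(0.1045) = -0.0326
  (1,s): 0.20·log₂(2.2989) = 0.2402
  (1,t): 0.08·log₂(0.7456) = -0.0339
  (2,r): 0.32·log₂(1.3658) = 0.1439
  (2,s): 0.10·log₂(0.4695) = -0.1091
  (2,t): 0.29·log₂(1.1039) = 0.0414
Sum = 0.250 bits.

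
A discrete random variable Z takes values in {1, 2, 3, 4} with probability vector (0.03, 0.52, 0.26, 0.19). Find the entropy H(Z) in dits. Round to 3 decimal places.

0.483 dits

H(Z) = −Σ p·log₁₀ p.
  −(0.03)·log₁₀(0.03) = 0.0457
  −(0.52)·log₁₀(0.52) = 0.1477
  −(0.26)·log₁₀(0.26) = 0.1521
  −(0.19)·log₁₀(0.19) = 0.1370
Sum: 0.0457 + 0.1477 + 0.1521 + 0.1370 = 0.483 dits.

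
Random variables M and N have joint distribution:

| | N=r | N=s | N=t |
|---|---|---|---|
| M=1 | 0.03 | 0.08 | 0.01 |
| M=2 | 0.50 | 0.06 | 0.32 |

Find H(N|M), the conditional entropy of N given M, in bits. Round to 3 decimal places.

1.250 bits

Marginals: p(M) = (0.1200, 0.8800), p(N) = (0.5300, 0.1400, 0.3300).
H(N|M) = Σ p(M) · H(N|M=·).
  M=1: p=0.1200, H(N|M=1) = 1.1887
  M=2: p=0.8800, H(N|M=2) = 1.2583
Weighted sum = 1.250 bits.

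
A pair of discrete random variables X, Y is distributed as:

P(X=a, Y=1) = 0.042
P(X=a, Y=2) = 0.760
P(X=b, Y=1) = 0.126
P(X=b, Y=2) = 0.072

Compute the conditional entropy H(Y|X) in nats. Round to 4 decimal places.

Marginals: p(X) = (0.8020, 0.1980), p(Y) = (0.1680, 0.8320).
H(Y|X) = Σ p(X) · H(Y|X=·).
  X=a: p=0.8020, H(Y|X=a) = 0.2054
  X=b: p=0.1980, H(Y|X=b) = 0.6555
Weighted sum = 0.2945 nats.

0.2945 nats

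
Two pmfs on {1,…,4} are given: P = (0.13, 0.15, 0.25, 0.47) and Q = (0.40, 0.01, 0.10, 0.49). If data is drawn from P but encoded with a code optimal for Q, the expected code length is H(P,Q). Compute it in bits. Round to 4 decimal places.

H(P,Q) = −Σ p·log₂ q.
  −0.13·log₂(0.40) = 0.17185
  −0.15·log₂(0.01) = 0.99658
  −0.25·log₂(0.10) = 0.83048
  −0.47·log₂(0.49) = 0.48370
H(P,Q) = 2.4826 bits.

2.4826 bits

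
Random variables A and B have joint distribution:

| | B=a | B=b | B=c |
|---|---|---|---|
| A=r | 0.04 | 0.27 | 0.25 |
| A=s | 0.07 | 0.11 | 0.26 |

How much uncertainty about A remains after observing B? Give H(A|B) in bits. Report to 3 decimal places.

Chain rule: H(A|B) = H(A,B) − H(B).
Marginals: p(A) = (0.5600, 0.4400), p(B) = (0.1100, 0.3800, 0.5100).
H(A,B) = 2.3199 bits; H(B) = 1.3762 bits.
H(A|B) = 2.3199 − 1.3762 = 0.944 bits.

0.944 bits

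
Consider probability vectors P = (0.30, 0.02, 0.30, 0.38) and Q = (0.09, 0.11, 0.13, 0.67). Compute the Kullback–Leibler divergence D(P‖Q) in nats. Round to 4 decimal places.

0.3625 nats

D(P‖Q) = Σ p·ln(p/q).
  0.30·ln(0.30/0.09) = 0.36119
  0.02·ln(0.02/0.11) = -0.03409
  0.30·ln(0.30/0.13) = 0.25087
  0.38·ln(0.38/0.67) = -0.21550
D(P‖Q) = 0.3625 nats.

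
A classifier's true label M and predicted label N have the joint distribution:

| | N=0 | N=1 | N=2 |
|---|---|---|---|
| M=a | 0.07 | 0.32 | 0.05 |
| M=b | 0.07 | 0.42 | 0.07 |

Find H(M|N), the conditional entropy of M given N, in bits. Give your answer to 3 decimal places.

Chain rule: H(M|N) = H(M,N) − H(N).
Marginals: p(M) = (0.4400, 0.5600), p(N) = (0.1400, 0.7400, 0.1200).
H(M,N) = 2.0734 bits; H(N) = 1.0856 bits.
H(M|N) = 2.0734 − 1.0856 = 0.988 bits.

0.988 bits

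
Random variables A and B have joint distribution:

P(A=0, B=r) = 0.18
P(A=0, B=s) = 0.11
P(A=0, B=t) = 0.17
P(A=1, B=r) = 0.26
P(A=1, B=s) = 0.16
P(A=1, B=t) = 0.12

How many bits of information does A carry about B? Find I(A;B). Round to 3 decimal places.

Marginals: p(A) = (0.4600, 0.5400), p(B) = (0.4400, 0.2700, 0.2900).
I(A;B) = H(A) + H(B) − H(A,B).
H(A) = 0.9954, H(B) = 1.5491, H(A,B) = 2.5256.
I(A;B) = 0.9954 + 1.5491 − 2.5256 = 0.019 bits.

0.019 bits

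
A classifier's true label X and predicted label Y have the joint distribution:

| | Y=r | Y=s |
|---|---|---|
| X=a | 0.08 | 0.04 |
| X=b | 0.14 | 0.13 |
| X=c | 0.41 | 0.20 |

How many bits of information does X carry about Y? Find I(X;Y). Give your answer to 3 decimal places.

Marginals: p(X) = (0.1200, 0.2700, 0.6100), p(Y) = (0.6300, 0.3700).
I(X;Y) = Σ p(x,y)·log₂[p(x,y)/(p(x)p(y))].
  (a,r): 0.08·log₂(1.0582) = 0.0065
  (a,s): 0.04·log₂(0.9009) = -0.0060
  (b,r): 0.14·log₂(0.8230) = -0.0393
  (b,s): 0.13·log₂(1.3013) = 0.0494
  (c,r): 0.41·log₂(1.0669) = 0.0383
  (c,s): 0.20·log₂(0.8861) = -0.0349
Sum = 0.014 bits.

0.014 bits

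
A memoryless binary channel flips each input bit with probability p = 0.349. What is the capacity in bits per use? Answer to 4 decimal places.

Binary symmetric channel: C = 1 − h₂(ε) where h₂ is the binary entropy function.
h₂(0.349) = −0.349·log₂0.349 − 0.651·log₂0.651 = 0.9332.
C = 1 − 0.9332 = 0.0668 bits per channel use.

0.0668 bits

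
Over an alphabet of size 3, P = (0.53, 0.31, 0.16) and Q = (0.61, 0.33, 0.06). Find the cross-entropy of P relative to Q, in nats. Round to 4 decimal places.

1.0558 nats

H(P,Q) = −Σ p·ln q.
  −0.53·ln(0.61) = 0.26198
  −0.31·ln(0.33) = 0.34369
  −0.16·ln(0.06) = 0.45015
H(P,Q) = 1.0558 nats.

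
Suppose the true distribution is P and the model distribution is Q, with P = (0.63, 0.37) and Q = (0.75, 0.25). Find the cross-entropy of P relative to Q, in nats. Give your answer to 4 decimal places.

0.6942 nats

H(P,Q) = −Σ p·ln q.
  −0.63·ln(0.75) = 0.18124
  −0.37·ln(0.25) = 0.51293
H(P,Q) = 0.6942 nats.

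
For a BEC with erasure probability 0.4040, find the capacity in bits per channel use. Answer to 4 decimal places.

Binary erasure channel: capacity C = 1 − ε.
C = 1 − 0.4040 = 0.5960 bits per channel use.

0.5960 bits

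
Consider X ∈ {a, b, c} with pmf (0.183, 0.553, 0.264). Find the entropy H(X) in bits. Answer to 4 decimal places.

H(X) = −Σ p·log₂ p.
  −(0.183)·log₂(0.183) = 0.44837
  −(0.553)·log₂(0.553) = 0.47262
  −(0.264)·log₂(0.264) = 0.50725
Sum: 0.44837 + 0.47262 + 0.50725 = 1.4282 bits.

1.4282 bits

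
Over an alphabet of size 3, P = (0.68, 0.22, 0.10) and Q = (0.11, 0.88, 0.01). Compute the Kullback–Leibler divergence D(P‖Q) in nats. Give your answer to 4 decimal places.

D(P‖Q) = Σ p·ln(p/q).
  0.68·ln(0.68/0.11) = 1.23870
  0.22·ln(0.22/0.88) = -0.30498
  0.10·ln(0.10/0.01) = 0.23026
D(P‖Q) = 1.1640 nats.

1.1640 nats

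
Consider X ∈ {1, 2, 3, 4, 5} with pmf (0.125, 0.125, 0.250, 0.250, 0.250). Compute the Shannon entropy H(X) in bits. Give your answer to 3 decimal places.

2.250 bits

H(X) = −Σ p·log₂ p.
  −(0.125)·log₂(0.125) = 0.3750
  −(0.125)·log₂(0.125) = 0.3750
  −(0.250)·log₂(0.250) = 0.5000
  −(0.250)·log₂(0.250) = 0.5000
  −(0.250)·log₂(0.250) = 0.5000
Sum: 0.3750 + 0.3750 + 0.5000 + 0.5000 + 0.5000 = 2.250 bits.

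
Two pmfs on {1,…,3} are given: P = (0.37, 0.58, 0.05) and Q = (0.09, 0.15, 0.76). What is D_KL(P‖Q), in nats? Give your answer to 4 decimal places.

D(P‖Q) = Σ p·ln(p/q).
  0.37·ln(0.37/0.09) = 0.52307
  0.58·ln(0.58/0.15) = 0.78439
  0.05·ln(0.05/0.76) = -0.13606
D(P‖Q) = 1.1714 nats.

1.1714 nats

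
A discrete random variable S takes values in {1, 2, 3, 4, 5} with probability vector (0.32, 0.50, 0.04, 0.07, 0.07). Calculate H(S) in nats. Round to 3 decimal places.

1.212 nats

H(S) = −Σ p·ln p.
  −(0.32)·ln(0.32) = 0.3646
  −(0.50)·ln(0.50) = 0.3466
  −(0.04)·ln(0.04) = 0.1288
  −(0.07)·ln(0.07) = 0.1861
  −(0.07)·ln(0.07) = 0.1861
Sum: 0.3646 + 0.3466 + 0.1288 + 0.1861 + 0.1861 = 1.212 nats.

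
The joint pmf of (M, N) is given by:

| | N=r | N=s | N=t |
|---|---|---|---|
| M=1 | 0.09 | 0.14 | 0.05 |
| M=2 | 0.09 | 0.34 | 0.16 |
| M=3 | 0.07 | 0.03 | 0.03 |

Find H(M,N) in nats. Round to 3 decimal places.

H(M,N) = −Σ p(x,y)·ln p(x,y) over all 9 cells.
  cell (1,r): −0.09·ln0.09 = 0.2167
  cell (1,s): −0.14·ln0.14 = 0.2753
  cell (1,t): −0.05·ln0.05 = 0.1498
  cell (2,r): −0.09·ln0.09 = 0.2167
  cell (2,s): −0.34·ln0.34 = 0.3668
  cell (2,t): −0.16·ln0.16 = 0.2932
  cell (3,r): −0.07·ln0.07 = 0.1861
  cell (3,s): −0.03·ln0.03 = 0.1052
  cell (3,t): −0.03·ln0.03 = 0.1052
Sum = 1.915 nats.

1.915 nats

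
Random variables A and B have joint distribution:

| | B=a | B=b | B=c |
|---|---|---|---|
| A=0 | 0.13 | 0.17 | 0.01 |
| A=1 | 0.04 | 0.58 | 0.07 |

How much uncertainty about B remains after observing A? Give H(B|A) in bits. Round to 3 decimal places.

0.901 bits

Marginals: p(A) = (0.3100, 0.6900), p(B) = (0.1700, 0.7500, 0.0800).
H(B|A) = Σ p(A) · H(B|A=·).
  A=0: p=0.3100, H(B|A=0) = 1.1609
  A=1: p=0.6900, H(B|A=1) = 0.7837
Weighted sum = 0.901 bits.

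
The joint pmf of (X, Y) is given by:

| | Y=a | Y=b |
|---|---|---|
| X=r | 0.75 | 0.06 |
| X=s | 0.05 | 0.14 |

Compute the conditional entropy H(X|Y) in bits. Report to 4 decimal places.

Chain rule: H(X|Y) = H(X,Y) − H(Y).
Marginals: p(X) = (0.8100, 0.1900), p(Y) = (0.8000, 0.2000).
H(X,Y) = 1.1680 bits; H(Y) = 0.7219 bits.
H(X|Y) = 1.1680 − 0.7219 = 0.4461 bits.

0.4461 bits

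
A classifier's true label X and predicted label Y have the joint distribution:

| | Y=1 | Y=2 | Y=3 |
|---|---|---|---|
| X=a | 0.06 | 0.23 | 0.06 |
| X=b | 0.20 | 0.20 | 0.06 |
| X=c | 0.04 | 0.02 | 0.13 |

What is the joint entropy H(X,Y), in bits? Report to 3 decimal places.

2.828 bits

H(X,Y) = −Σ p(x,y)·log₂ p(x,y) over all 9 cells.
  cell (a,1): −0.06·log₂0.06 = 0.2435
  cell (a,2): −0.23·log₂0.23 = 0.4877
  cell (a,3): −0.06·log₂0.06 = 0.2435
  cell (b,1): −0.20·log₂0.20 = 0.4644
  cell (b,2): −0.20·log₂0.20 = 0.4644
  cell (b,3): −0.06·log₂0.06 = 0.2435
  cell (c,1): −0.04·log₂0.04 = 0.1858
  cell (c,2): −0.02·log₂0.02 = 0.1129
  cell (c,3): −0.13·log₂0.13 = 0.3826
Sum = 2.828 bits.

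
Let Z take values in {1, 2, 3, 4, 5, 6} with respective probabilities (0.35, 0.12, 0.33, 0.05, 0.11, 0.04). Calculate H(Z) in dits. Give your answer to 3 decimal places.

0.655 dits

H(Z) = −Σ p·log₁₀ p.
  −(0.35)·log₁₀(0.35) = 0.1596
  −(0.12)·log₁₀(0.12) = 0.1105
  −(0.33)·log₁₀(0.33) = 0.1589
  −(0.05)·log₁₀(0.05) = 0.0651
  −(0.11)·log₁₀(0.11) = 0.1054
  −(0.04)·log₁₀(0.04) = 0.0559
Sum: 0.1596 + 0.1105 + 0.1589 + 0.0651 + 0.1054 + 0.0559 = 0.655 dits.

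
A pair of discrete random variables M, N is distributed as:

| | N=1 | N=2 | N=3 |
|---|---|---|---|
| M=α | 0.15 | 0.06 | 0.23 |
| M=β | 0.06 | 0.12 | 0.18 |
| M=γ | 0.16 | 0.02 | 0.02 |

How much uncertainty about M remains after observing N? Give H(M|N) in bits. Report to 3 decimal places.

Chain rule: H(M|N) = H(M,N) − H(N).
Marginals: p(M) = (0.4400, 0.3600, 0.2000), p(N) = (0.3700, 0.2000, 0.4300).
H(M,N) = 2.8464 bits; H(N) = 1.5187 bits.
H(M|N) = 2.8464 − 1.5187 = 1.328 bits.

1.328 bits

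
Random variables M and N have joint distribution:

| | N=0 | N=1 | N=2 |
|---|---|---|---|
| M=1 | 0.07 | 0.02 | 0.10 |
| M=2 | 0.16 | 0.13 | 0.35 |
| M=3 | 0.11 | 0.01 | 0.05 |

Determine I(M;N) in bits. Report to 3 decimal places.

0.072 bits

Marginals: p(M) = (0.1900, 0.6400, 0.1700), p(N) = (0.3400, 0.1600, 0.5000).
I(M;N) = Σ p(x,y)·log₂[p(x,y)/(p(x)p(y))].
  (1,0): 0.07·log₂(1.0836) = 0.0081
  (1,1): 0.02·log₂(0.6579) = -0.0121
  (1,2): 0.10·log₂(1.0526) = 0.0074
  (2,0): 0.16·log₂(0.7353) = -0.0710
  (2,1): 0.13·log₂(1.2695) = 0.0448
  (2,2): 0.35·log₂(1.0938) = 0.0452
  (3,0): 0.11·log₂(1.9031) = 0.1021
  (3,1): 0.01·log₂(0.3676) = -0.0144
  (3,2): 0.05·log₂(0.5882) = -0.0383
Sum = 0.072 bits.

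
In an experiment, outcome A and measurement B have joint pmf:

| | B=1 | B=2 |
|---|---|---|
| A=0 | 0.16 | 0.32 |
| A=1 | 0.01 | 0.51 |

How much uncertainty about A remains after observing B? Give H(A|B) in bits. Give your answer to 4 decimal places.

Chain rule: H(A|B) = H(A,B) − H(B).
Marginals: p(A) = (0.4800, 0.5200), p(B) = (0.1700, 0.8300).
H(A,B) = 1.5109 bits; H(B) = 0.6577 bits.
H(A|B) = 1.5109 − 0.6577 = 0.8532 bits.

0.8532 bits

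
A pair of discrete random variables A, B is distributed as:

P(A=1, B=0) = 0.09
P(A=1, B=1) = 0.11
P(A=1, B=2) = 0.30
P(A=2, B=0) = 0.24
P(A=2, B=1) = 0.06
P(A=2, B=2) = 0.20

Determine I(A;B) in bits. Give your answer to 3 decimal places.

Marginals: p(A) = (0.5000, 0.5000), p(B) = (0.3300, 0.1700, 0.5000).
I(A;B) = H(A) + H(B) − H(A,B).
H(A) = 1.0000, H(B) = 1.4624, H(A,B) = 2.3861.
I(A;B) = 1.0000 + 1.4624 − 2.3861 = 0.076 bits.

0.076 bits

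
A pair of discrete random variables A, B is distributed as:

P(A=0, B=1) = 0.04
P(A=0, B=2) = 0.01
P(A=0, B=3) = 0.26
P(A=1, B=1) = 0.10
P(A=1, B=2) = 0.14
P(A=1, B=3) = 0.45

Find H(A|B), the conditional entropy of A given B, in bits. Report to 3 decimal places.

0.847 bits

Chain rule: H(A|B) = H(A,B) − H(B).
Marginals: p(A) = (0.3100, 0.6900), p(B) = (0.1400, 0.1500, 0.7100).
H(A,B) = 2.0052 bits; H(B) = 1.1585 bits.
H(A|B) = 2.0052 − 1.1585 = 0.847 bits.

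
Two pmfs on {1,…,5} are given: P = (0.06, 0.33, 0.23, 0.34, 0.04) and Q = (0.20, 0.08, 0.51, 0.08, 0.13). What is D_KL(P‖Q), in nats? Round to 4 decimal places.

0.6570 nats

D(P‖Q) = Σ p·ln(p/q).
  0.06·ln(0.06/0.20) = -0.07224
  0.33·ln(0.33/0.08) = 0.46763
  0.23·ln(0.23/0.51) = -0.18316
  0.34·ln(0.34/0.08) = 0.49195
  0.04·ln(0.04/0.13) = -0.04715
D(P‖Q) = 0.6570 nats.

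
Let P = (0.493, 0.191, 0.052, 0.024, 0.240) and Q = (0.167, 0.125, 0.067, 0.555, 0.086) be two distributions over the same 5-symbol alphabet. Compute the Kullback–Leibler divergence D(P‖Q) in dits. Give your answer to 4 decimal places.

D(P‖Q) = Σ p·log₁₀(p/q).
  0.493·log₁₀(0.493/0.167) = 0.23177
  0.191·log₁₀(0.191/0.125) = 0.03517
  0.052·log₁₀(0.052/0.067) = -0.00572
  0.024·log₁₀(0.024/0.555) = -0.03274
  0.240·log₁₀(0.240/0.086) = 0.10697
D(P‖Q) = 0.3355 dits.

0.3355 dits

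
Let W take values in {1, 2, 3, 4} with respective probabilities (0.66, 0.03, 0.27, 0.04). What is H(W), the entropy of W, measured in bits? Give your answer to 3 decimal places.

1.243 bits

H(W) = −Σ p·log₂ p.
  −(0.66)·log₂(0.66) = 0.3956
  −(0.03)·log₂(0.03) = 0.1518
  −(0.27)·log₂(0.27) = 0.5100
  −(0.04)·log₂(0.04) = 0.1858
Sum: 0.3956 + 0.1518 + 0.5100 + 0.1858 = 1.243 bits.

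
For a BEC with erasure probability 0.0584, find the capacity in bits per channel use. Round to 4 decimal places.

Binary erasure channel: capacity C = 1 − ε.
C = 1 − 0.0584 = 0.9416 bits per channel use.

0.9416 bits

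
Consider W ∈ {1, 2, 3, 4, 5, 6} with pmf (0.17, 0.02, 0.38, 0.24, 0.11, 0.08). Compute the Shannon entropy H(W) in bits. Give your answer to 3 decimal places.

H(W) = −Σ p·log₂ p.
  −(0.17)·log₂(0.17) = 0.4346
  −(0.02)·log₂(0.02) = 0.1129
  −(0.38)·log₂(0.38) = 0.5305
  −(0.24)·log₂(0.24) = 0.4941
  −(0.11)·log₂(0.11) = 0.3503
  −(0.08)·log₂(0.08) = 0.2915
Sum: 0.4346 + 0.1129 + 0.5305 + 0.4941 + 0.3503 + 0.2915 = 2.214 bits.

2.214 bits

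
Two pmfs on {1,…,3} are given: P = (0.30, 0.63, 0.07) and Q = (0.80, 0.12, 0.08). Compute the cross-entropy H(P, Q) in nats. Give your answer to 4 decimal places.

H(P,Q) = −Σ p·ln q.
  −0.30·ln(0.80) = 0.06694
  −0.63·ln(0.12) = 1.33577
  −0.07·ln(0.08) = 0.17680
H(P,Q) = 1.5795 nats.

1.5795 nats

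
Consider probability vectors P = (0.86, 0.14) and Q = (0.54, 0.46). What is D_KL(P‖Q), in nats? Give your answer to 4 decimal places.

0.2337 nats

D(P‖Q) = Σ p·ln(p/q).
  0.86·ln(0.86/0.54) = 0.40021
  0.14·ln(0.14/0.46) = -0.16654
D(P‖Q) = 0.2337 nats.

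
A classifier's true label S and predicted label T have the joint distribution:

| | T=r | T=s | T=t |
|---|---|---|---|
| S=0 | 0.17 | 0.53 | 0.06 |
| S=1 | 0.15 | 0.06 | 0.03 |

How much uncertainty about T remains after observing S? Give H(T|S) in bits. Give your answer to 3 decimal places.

1.174 bits

Marginals: p(S) = (0.7600, 0.2400), p(T) = (0.3200, 0.5900, 0.0900).
H(T|S) = Σ p(S) · H(T|S=·).
  S=0: p=0.7600, H(T|S=0) = 1.1351
  S=1: p=0.2400, H(T|S=1) = 1.2988
Weighted sum = 1.174 bits.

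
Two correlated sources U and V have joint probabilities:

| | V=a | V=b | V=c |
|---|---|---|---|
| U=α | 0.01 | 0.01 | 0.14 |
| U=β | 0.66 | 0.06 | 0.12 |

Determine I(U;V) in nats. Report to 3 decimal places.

0.180 nats

Marginals: p(U) = (0.1600, 0.8400), p(V) = (0.6700, 0.0700, 0.2600).
I(U;V) = H(U) + H(V) − H(U,V).
H(U) = 0.4397, H(V) = 0.8047, H(U,V) = 1.0648.
I(U;V) = 0.4397 + 0.8047 − 1.0648 = 0.180 nats.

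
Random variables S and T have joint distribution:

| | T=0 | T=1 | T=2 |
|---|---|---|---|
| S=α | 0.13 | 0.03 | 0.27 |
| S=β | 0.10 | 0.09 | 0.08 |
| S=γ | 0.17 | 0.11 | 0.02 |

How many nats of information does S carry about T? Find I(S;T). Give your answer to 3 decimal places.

0.155 nats

Marginals: p(S) = (0.4300, 0.2700, 0.3000), p(T) = (0.4000, 0.2300, 0.3700).
I(S;T) = Σ p(x,y)·ln[p(x,y)/(p(x)p(y))].
  (α,0): 0.13·ln(0.7558) = -0.0364
  (α,1): 0.03·ln(0.3033) = -0.0358
  (α,2): 0.27·ln(1.6970) = 0.1428
  (β,0): 0.10·ln(0.9259) = -0.0077
  (β,1): 0.09·ln(1.4493) = 0.0334
  (β,2): 0.08·ln(0.8008) = -0.0178
  (γ,0): 0.17·ln(1.4167) = 0.0592
  (γ,1): 0.11·ln(1.5942) = 0.0513
  (γ,2): 0.02·ln(0.1802) = -0.0343
Sum = 0.155 nats.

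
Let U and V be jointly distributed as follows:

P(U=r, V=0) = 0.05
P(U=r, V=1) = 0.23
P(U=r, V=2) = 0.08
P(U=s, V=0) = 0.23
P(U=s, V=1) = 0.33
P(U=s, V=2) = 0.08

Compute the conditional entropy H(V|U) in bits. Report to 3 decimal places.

1.360 bits

Marginals: p(U) = (0.3600, 0.6400), p(V) = (0.2800, 0.5600, 0.1600).
H(V|U) = Σ p(U) · H(V|U=·).
  U=r: p=0.3600, H(V|U=r) = 1.2907
  U=s: p=0.6400, H(V|U=s) = 1.3983
Weighted sum = 1.360 bits.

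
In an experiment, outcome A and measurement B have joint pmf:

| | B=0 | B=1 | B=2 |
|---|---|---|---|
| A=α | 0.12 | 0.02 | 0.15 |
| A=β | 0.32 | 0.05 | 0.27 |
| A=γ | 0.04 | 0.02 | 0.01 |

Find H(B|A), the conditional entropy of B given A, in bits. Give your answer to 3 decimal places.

1.309 bits

Chain rule: H(B|A) = H(A,B) − H(A).
Marginals: p(A) = (0.2900, 0.6400, 0.0700), p(B) = (0.4800, 0.0900, 0.4300).
H(A,B) = 2.5077 bits; H(A) = 1.1985 bits.
H(B|A) = 2.5077 − 1.1985 = 1.309 bits.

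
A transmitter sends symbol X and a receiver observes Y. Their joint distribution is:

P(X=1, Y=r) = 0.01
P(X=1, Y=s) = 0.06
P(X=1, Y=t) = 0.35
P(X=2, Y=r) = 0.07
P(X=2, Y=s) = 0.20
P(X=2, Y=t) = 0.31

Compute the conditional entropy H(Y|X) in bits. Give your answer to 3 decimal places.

1.115 bits

Marginals: p(X) = (0.4200, 0.5800), p(Y) = (0.0800, 0.2600, 0.6600).
H(Y|X) = Σ p(X) · H(Y|X=·).
  X=1: p=0.4200, H(Y|X=1) = 0.7486
  X=2: p=0.5800, H(Y|X=2) = 1.3809
Weighted sum = 1.115 bits.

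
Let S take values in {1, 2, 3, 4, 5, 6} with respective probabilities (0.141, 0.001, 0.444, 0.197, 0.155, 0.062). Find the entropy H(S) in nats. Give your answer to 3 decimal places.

H(S) = −Σ p·ln p.
  −(0.141)·ln(0.141) = 0.2762
  −(0.001)·ln(0.001) = 0.0069
  −(0.444)·ln(0.444) = 0.3605
  −(0.197)·ln(0.197) = 0.3200
  −(0.155)·ln(0.155) = 0.2890
  −(0.062)·ln(0.062) = 0.1724
Sum: 0.2762 + 0.0069 + 0.3605 + 0.3200 + 0.2890 + 0.1724 = 1.425 nats.

1.425 nats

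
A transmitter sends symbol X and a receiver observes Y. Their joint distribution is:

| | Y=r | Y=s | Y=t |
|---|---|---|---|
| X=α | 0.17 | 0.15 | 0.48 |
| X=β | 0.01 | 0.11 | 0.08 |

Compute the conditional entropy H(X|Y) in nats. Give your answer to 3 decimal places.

0.445 nats

Marginals: p(X) = (0.8000, 0.2000), p(Y) = (0.1800, 0.2600, 0.5600).
H(X|Y) = Σ p(Y) · H(X|Y=·).
  Y=r: p=0.1800, H(X|Y=r) = 0.2146
  Y=s: p=0.2600, H(X|Y=s) = 0.6813
  Y=t: p=0.5600, H(X|Y=t) = 0.4101
Weighted sum = 0.445 nats.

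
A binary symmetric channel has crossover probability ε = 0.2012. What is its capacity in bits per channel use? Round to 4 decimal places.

0.2757 bits

Binary symmetric channel: C = 1 − h₂(ε) where h₂ is the binary entropy function.
h₂(0.2012) = −0.2012·log₂0.2012 − 0.7988·log₂0.7988 = 0.7243.
C = 1 − 0.7243 = 0.2757 bits per channel use.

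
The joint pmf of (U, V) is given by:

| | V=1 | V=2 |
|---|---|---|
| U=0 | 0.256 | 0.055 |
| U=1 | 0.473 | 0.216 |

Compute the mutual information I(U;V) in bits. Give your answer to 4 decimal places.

Marginals: p(U) = (0.3110, 0.6890), p(V) = (0.7290, 0.2710).
I(U;V) = H(U) + H(V) − H(U,V).
H(U) = 0.8943, H(V) = 0.8429, H(U,V) = 1.7218.
I(U;V) = 0.8943 + 0.8429 − 1.7218 = 0.0154 bits.

0.0154 bits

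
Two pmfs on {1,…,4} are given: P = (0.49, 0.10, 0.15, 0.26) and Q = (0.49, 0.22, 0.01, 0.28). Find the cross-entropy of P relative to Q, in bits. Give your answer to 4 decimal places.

H(P,Q) = −Σ p·log₂ q.
  −0.49·log₂(0.49) = 0.50428
  −0.10·log₂(0.22) = 0.21844
  −0.15·log₂(0.01) = 0.99658
  −0.26·log₂(0.28) = 0.47749
H(P,Q) = 2.1968 bits.

2.1968 bits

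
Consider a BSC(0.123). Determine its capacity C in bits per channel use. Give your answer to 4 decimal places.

0.4621 bits

Binary symmetric channel: C = 1 − h₂(ε) where h₂ is the binary entropy function.
h₂(0.123) = −0.123·log₂0.123 − 0.877·log₂0.877 = 0.5379.
C = 1 − 0.5379 = 0.4621 bits per channel use.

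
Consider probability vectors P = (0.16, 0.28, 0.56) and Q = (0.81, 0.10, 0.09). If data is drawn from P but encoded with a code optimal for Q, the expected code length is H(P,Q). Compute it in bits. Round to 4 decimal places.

2.9242 bits

H(P,Q) = −Σ p·log₂ q.
  −0.16·log₂(0.81) = 0.04864
  −0.28·log₂(0.10) = 0.93014
  −0.56·log₂(0.09) = 1.94540
H(P,Q) = 2.9242 bits.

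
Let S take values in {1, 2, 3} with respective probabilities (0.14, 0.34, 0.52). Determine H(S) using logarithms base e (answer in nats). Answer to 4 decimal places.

H(S) = −Σ p·ln p.
  −(0.14)·ln(0.14) = 0.27526
  −(0.34)·ln(0.34) = 0.36680
  −(0.52)·ln(0.52) = 0.34004
Sum: 0.27526 + 0.36680 + 0.34004 = 0.9821 nats.

0.9821 nats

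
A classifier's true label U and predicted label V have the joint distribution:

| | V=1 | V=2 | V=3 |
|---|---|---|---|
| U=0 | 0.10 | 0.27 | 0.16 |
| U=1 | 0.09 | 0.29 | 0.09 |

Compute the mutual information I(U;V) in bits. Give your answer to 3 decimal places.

Marginals: p(U) = (0.5300, 0.4700), p(V) = (0.1900, 0.5600, 0.2500).
I(U;V) = Σ p(x,y)·log₂[p(x,y)/(p(x)p(y))].
  (0,1): 0.10·log₂(0.9930) = -0.0010
  (0,2): 0.27·log₂(0.9097) = -0.0369
  (0,3): 0.16·log₂(1.2075) = 0.0435
  (1,1): 0.09·log₂(1.0078) = 0.0010
  (1,2): 0.29·log₂(1.1018) = 0.0406
  (1,3): 0.09·log₂(0.7660) = -0.0346
Sum = 0.013 bits.

0.013 bits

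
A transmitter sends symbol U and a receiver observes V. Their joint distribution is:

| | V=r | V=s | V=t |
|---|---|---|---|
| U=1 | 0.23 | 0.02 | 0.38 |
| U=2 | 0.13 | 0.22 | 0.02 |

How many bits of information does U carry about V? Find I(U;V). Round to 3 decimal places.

Marginals: p(U) = (0.6300, 0.3700), p(V) = (0.3600, 0.2400, 0.4000).
I(U;V) = Σ p(x,y)·log₂[p(x,y)/(p(x)p(y))].
  (1,r): 0.23·log₂(1.0141) = 0.0046
  (1,s): 0.02·log₂(0.1323) = -0.0584
  (1,t): 0.38·log₂(1.5079) = 0.2252
  (2,r): 0.13·log₂(0.9760) = -0.0046
  (2,s): 0.22·log₂(2.4775) = 0.2880
  (2,t): 0.02·log₂(0.1351) = -0.0578
Sum = 0.397 bits.

0.397 bits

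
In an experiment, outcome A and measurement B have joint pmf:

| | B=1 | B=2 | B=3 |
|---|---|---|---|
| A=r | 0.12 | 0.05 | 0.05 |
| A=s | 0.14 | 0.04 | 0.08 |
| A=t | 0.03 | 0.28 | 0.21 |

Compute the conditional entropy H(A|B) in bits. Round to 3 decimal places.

Marginals: p(A) = (0.2200, 0.2600, 0.5200), p(B) = (0.2900, 0.3700, 0.3400).
H(A|B) = Σ p(B) · H(A|B=·).
  B=1: p=0.2900, H(A|B=1) = 1.3726
  B=2: p=0.3700, H(A|B=2) = 1.0415
  B=3: p=0.3400, H(A|B=3) = 1.3272
Weighted sum = 1.235 bits.

1.235 bits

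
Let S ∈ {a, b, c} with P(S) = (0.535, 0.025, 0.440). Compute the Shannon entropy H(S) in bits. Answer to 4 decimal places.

1.1370 bits

H(S) = −Σ p·log₂ p.
  −(0.535)·log₂(0.535) = 0.48278
  −(0.025)·log₂(0.025) = 0.13305
  −(0.440)·log₂(0.440) = 0.52115
Sum: 0.48278 + 0.13305 + 0.52115 = 1.1370 bits.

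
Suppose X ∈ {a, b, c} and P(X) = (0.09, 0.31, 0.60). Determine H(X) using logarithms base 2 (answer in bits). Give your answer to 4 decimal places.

1.2786 bits

H(X) = −Σ p·log₂ p.
  −(0.09)·log₂(0.09) = 0.31265
  −(0.31)·log₂(0.31) = 0.52379
  −(0.60)·log₂(0.60) = 0.44218
Sum: 0.31265 + 0.52379 + 0.44218 = 1.2786 bits.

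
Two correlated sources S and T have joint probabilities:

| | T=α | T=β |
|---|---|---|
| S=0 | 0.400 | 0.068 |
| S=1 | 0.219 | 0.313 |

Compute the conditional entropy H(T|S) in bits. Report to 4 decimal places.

0.7998 bits

Chain rule: H(T|S) = H(S,T) − H(S).
Marginals: p(S) = (0.4680, 0.5320), p(T) = (0.6190, 0.3810).
H(S,T) = 1.7968 bits; H(S) = 0.9970 bits.
H(T|S) = 1.7968 − 0.9970 = 0.7998 bits.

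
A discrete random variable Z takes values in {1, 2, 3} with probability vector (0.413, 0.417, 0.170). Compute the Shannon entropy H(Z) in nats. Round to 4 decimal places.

1.0312 nats

H(Z) = −Σ p·ln p.
  −(0.413)·ln(0.413) = 0.36522
  −(0.417)·ln(0.417) = 0.36474
  −(0.170)·ln(0.170) = 0.30123
Sum: 0.36522 + 0.36474 + 0.30123 = 1.0312 nats.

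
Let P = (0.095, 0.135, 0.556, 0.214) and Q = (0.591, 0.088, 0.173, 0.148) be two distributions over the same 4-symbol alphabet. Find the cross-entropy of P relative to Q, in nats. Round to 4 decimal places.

1.7624 nats

H(P,Q) = −Σ p·ln q.
  −0.095·ln(0.591) = 0.04996
  −0.135·ln(0.088) = 0.32811
  −0.556·ln(0.173) = 0.97548
  −0.214·ln(0.148) = 0.40886
H(P,Q) = 1.7624 nats.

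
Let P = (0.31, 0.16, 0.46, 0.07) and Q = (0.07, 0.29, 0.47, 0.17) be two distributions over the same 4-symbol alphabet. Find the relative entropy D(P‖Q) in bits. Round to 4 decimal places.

D(P‖Q) = Σ p·log₂(p/q).
  0.31·log₂(0.31/0.07) = 0.66552
  0.16·log₂(0.16/0.29) = -0.13728
  0.46·log₂(0.46/0.47) = -0.01427
  0.07·log₂(0.07/0.17) = -0.08961
D(P‖Q) = 0.4244 bits.

0.4244 bits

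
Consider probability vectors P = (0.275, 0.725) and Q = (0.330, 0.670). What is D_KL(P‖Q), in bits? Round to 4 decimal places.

D(P‖Q) = Σ p·log₂(p/q).
  0.275·log₂(0.275/0.330) = -0.07233
  0.725·log₂(0.725/0.670) = 0.08252
D(P‖Q) = 0.0102 bits.

0.0102 bits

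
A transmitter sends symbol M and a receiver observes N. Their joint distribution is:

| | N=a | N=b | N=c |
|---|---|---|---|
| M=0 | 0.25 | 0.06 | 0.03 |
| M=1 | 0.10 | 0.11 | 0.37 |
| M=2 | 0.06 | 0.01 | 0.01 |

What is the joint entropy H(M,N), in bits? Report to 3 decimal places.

2.485 bits

H(M,N) = −Σ p(x,y)·log₂ p(x,y) over all 9 cells.
  cell (0,a): −0.25·log₂0.25 = 0.5000
  cell (0,b): −0.06·log₂0.06 = 0.2435
  cell (0,c): −0.03·log₂0.03 = 0.1518
  cell (1,a): −0.10·log₂0.10 = 0.3322
  cell (1,b): −0.11·log₂0.11 = 0.3503
  cell (1,c): −0.37·log₂0.37 = 0.5307
  cell (2,a): −0.06·log₂0.06 = 0.2435
  cell (2,b): −0.01·log₂0.01 = 0.0664
  cell (2,c): −0.01·log₂0.01 = 0.0664
Sum = 2.485 bits.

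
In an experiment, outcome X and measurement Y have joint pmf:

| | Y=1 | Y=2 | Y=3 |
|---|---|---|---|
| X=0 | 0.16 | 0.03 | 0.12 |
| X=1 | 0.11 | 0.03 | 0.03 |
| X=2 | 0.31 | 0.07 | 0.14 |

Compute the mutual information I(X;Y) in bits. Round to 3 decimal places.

0.020 bits

Marginals: p(X) = (0.3100, 0.1700, 0.5200), p(Y) = (0.5800, 0.1300, 0.2900).
I(X;Y) = Σ p(x,y)·log₂[p(x,y)/(p(x)p(y))].
  (0,1): 0.16·log₂(0.8899) = -0.0269
  (0,2): 0.03·log₂(0.7444) = -0.0128
  (0,3): 0.12·log₂(1.3348) = 0.0500
  (1,1): 0.11·log₂(1.1156) = 0.0174
  (1,2): 0.03·log₂(1.3575) = 0.0132
  (1,3): 0.03·log₂(0.6085) = -0.0215
  (2,1): 0.31·log₂(1.0279) = 0.0123
  (2,2): 0.07·log₂(1.0355) = 0.0035
  (2,3): 0.14·log₂(0.9284) = -0.0150
Sum = 0.020 bits.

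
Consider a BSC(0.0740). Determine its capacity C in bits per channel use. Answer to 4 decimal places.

0.6193 bits

Binary symmetric channel: C = 1 − h₂(ε) where h₂ is the binary entropy function.
h₂(0.0740) = −0.0740·log₂0.0740 − 0.9260·log₂0.9260 = 0.3807.
C = 1 − 0.3807 = 0.6193 bits per channel use.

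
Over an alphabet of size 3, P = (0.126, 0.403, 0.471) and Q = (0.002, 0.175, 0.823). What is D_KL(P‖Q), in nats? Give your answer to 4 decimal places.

D(P‖Q) = Σ p·ln(p/q).
  0.126·ln(0.126/0.002) = 0.52203
  0.403·ln(0.403/0.175) = 0.33616
  0.471·ln(0.471/0.823) = -0.26286
D(P‖Q) = 0.5953 nats.

0.5953 nats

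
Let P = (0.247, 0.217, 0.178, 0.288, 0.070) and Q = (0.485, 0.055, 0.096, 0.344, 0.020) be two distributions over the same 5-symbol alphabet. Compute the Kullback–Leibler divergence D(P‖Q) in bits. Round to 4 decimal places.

D(P‖Q) = Σ p·log₂(p/q).
  0.247·log₂(0.247/0.485) = -0.24045
  0.217·log₂(0.217/0.055) = 0.42970
  0.178·log₂(0.178/0.096) = 0.15856
  0.288·log₂(0.288/0.344) = -0.07383
  0.070·log₂(0.070/0.020) = 0.12651
D(P‖Q) = 0.4005 bits.

0.4005 bits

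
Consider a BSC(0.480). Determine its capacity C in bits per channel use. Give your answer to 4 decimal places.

Binary symmetric channel: C = 1 − h₂(ε) where h₂ is the binary entropy function.
h₂(0.480) = −0.480·log₂0.480 − 0.520·log₂0.520 = 0.9988.
C = 1 − 0.9988 = 0.0012 bits per channel use.

0.0012 bits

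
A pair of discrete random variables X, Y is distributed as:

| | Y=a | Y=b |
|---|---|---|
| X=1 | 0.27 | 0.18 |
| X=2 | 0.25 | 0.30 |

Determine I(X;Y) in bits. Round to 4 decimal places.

Marginals: p(X) = (0.4500, 0.5500), p(Y) = (0.5200, 0.4800).
I(X;Y) = Σ p(x,y)·log₂[p(x,y)/(p(x)p(y))].
  (1,a): 0.27·log₂(1.1538) = 0.05574
  (1,b): 0.18·log₂(0.8333) = -0.04735
  (2,a): 0.25·log₂(0.8741) = -0.04852
  (2,b): 0.30·log₂(1.1364) = 0.05533
Sum = 0.0152 bits.

0.0152 bits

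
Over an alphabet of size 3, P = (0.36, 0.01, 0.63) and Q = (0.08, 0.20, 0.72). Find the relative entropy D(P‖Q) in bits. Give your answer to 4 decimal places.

D(P‖Q) = Σ p·log₂(p/q).
  0.36·log₂(0.36/0.08) = 0.78117
  0.01·log₂(0.01/0.20) = -0.04322
  0.63·log₂(0.63/0.72) = -0.12137
D(P‖Q) = 0.6166 bits.

0.6166 bits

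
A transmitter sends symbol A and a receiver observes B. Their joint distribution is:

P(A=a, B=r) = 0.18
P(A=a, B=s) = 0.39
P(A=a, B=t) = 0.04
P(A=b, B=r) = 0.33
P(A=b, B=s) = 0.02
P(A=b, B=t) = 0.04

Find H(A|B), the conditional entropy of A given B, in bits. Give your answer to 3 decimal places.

0.673 bits

Marginals: p(A) = (0.6100, 0.3900), p(B) = (0.5100, 0.4100, 0.0800).
H(A|B) = Σ p(B) · H(A|B=·).
  B=r: p=0.5100, H(A|B=r) = 0.9367
  B=s: p=0.4100, H(A|B=s) = 0.2812
  B=t: p=0.0800, H(A|B=t) = 1.0000
Weighted sum = 0.673 bits.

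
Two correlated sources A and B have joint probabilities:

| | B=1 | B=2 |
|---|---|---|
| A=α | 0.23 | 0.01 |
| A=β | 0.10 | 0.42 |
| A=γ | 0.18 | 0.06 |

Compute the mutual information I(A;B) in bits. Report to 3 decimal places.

Marginals: p(A) = (0.2400, 0.5200, 0.2400), p(B) = (0.5100, 0.4900).
I(A;B) = Σ p(x,y)·log₂[p(x,y)/(p(x)p(y))].
  (α,1): 0.23·log₂(1.8791) = 0.2093
  (α,2): 0.01·log₂(0.0850) = -0.0356
  (β,1): 0.10·log₂(0.3771) = -0.1407
  (β,2): 0.42·log₂(1.6484) = 0.3028
  (γ,1): 0.18·log₂(1.4706) = 0.1002
  (γ,2): 0.06·log₂(0.5102) = -0.0583
Sum = 0.378 bits.

0.378 bits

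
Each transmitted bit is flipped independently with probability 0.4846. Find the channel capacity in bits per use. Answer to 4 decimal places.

Binary symmetric channel: C = 1 − h₂(ε) where h₂ is the binary entropy function.
h₂(0.4846) = −0.4846·log₂0.4846 − 0.5154·log₂0.5154 = 0.9993.
C = 1 − 0.9993 = 0.0007 bits per channel use.

0.0007 bits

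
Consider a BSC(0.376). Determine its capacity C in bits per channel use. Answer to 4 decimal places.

Binary symmetric channel: C = 1 − h₂(ε) where h₂ is the binary entropy function.
h₂(0.376) = −0.376·log₂0.376 − 0.624·log₂0.624 = 0.9552.
C = 1 − 0.9552 = 0.0448 bits per channel use.

0.0448 bits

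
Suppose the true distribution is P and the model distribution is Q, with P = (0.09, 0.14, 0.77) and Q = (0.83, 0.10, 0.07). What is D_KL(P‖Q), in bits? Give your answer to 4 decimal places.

2.4433 bits

D(P‖Q) = Σ p·log₂(p/q).
  0.09·log₂(0.09/0.83) = -0.28846
  0.14·log₂(0.14/0.10) = 0.06796
  0.77·log₂(0.77/0.07) = 2.66376
D(P‖Q) = 2.4433 bits.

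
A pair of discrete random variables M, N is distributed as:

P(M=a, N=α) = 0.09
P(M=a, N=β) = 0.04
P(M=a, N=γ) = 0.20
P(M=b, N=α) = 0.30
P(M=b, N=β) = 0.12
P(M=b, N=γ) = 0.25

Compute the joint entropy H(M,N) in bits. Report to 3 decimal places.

H(M,N) = −Σ p(x,y)·log₂ p(x,y) over all 6 cells.
  cell (a,α): −0.09·log₂0.09 = 0.3127
  cell (a,β): −0.04·log₂0.04 = 0.1858
  cell (a,γ): −0.20·log₂0.20 = 0.4644
  cell (b,α): −0.30·log₂0.30 = 0.5211
  cell (b,β): −0.12·log₂0.12 = 0.3671
  cell (b,γ): −0.25·log₂0.25 = 0.5000
Sum = 2.351 bits.

2.351 bits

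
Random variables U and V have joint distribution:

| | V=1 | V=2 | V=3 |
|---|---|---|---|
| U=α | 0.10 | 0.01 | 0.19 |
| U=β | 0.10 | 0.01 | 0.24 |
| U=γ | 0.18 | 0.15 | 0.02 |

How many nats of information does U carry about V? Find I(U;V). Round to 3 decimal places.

Marginals: p(U) = (0.3000, 0.3500, 0.3500), p(V) = (0.3800, 0.1700, 0.4500).
I(U;V) = H(U) + H(V) − H(U,V).
H(U) = 1.0961, H(V) = 1.0282, H(U,V) = 1.8821.
I(U;V) = 1.0961 + 1.0282 − 1.8821 = 0.242 nats.

0.242 nats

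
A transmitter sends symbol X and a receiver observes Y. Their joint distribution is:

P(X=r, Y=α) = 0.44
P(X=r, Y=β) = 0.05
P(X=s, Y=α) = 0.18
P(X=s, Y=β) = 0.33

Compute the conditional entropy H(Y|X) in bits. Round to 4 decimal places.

Marginals: p(X) = (0.4900, 0.5100), p(Y) = (0.6200, 0.3800).
H(Y|X) = Σ p(X) · H(Y|X=·).
  X=r: p=0.4900, H(Y|X=r) = 0.4754
  X=s: p=0.5100, H(Y|X=s) = 0.9367
Weighted sum = 0.7107 bits.

0.7107 bits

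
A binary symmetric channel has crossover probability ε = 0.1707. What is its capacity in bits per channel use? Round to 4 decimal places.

0.3407 bits

Binary symmetric channel: C = 1 − h₂(ε) where h₂ is the binary entropy function.
h₂(0.1707) = −0.1707·log₂0.1707 − 0.8293·log₂0.8293 = 0.6593.
C = 1 − 0.6593 = 0.3407 bits per channel use.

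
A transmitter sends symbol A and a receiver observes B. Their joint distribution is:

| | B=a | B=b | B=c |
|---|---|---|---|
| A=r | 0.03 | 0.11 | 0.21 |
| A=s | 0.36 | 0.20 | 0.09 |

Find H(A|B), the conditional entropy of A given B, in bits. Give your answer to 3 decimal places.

0.708 bits

Chain rule: H(A|B) = H(A,B) − H(B).
Marginals: p(A) = (0.3500, 0.6500), p(B) = (0.3900, 0.3100, 0.3000).
H(A,B) = 2.2825 bits; H(B) = 1.5747 bits.
H(A|B) = 2.2825 − 1.5747 = 0.708 bits.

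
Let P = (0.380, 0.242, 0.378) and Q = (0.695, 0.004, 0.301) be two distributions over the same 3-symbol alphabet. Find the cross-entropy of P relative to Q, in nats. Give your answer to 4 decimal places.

H(P,Q) = −Σ p·ln q.
  −0.380·ln(0.695) = 0.13826
  −0.242·ln(0.004) = 1.33619
  −0.378·ln(0.301) = 0.45384
H(P,Q) = 1.9283 nats.

1.9283 nats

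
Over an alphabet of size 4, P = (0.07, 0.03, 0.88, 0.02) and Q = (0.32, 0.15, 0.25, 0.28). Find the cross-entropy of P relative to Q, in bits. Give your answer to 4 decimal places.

H(P,Q) = −Σ p·log₂ q.
  −0.07·log₂(0.32) = 0.11507
  −0.03·log₂(0.15) = 0.08211
  −0.88·log₂(0.25) = 1.76000
  −0.02·log₂(0.28) = 0.03673
H(P,Q) = 1.9939 bits.

1.9939 bits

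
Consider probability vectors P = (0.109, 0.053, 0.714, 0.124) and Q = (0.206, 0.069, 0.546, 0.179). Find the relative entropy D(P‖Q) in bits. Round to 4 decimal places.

0.0904 bits

D(P‖Q) = Σ p·log₂(p/q).
  0.109·log₂(0.109/0.206) = -0.10010
  0.053·log₂(0.053/0.069) = -0.02017
  0.714·log₂(0.714/0.546) = 0.27633
  0.124·log₂(0.124/0.179) = -0.06567
D(P‖Q) = 0.0904 bits.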